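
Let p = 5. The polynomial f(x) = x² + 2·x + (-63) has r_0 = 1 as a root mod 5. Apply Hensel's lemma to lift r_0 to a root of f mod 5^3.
r_2 = 116 (mod 125)

Hensel: r_{i+1} = r_i − f(r_i)·(f′(r_i))^{-1} mod 5^{i+2}, f′(x) = 2x + 2. Iterate:
  r_0 = 1 (mod 5)
  r_1 = 16 (mod 25)
  r_2 = 116 (mod 125)
Final: r = 116 satisfies f(r) ≡ 0 mod 5^3.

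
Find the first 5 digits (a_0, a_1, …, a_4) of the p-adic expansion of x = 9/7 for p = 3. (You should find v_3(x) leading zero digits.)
(a_0, …, a_4) = (0, 0, 1, 1, 0)

v_3(9/7) = 2, so a_0 = ... = a_1 = 0. Factor out: x = 3^2 · u with u = 1/7 a unit in ℤ_3. Expand u iteratively via a_{v+i} = u_i mod 3, u_{i+1} = (u_i − a_{v+i})/3:
  u_0 = 1/7;  a_2 = 1;  u_1 = (u_0 − 1)/3 = -2/7
  u_1 = -2/7;  a_3 = 1;  u_2 = (u_1 − 1)/3 = -3/7
  u_2 = -3/7;  a_4 = 0;  u_3 = (u_2 − 0)/3 = -1/7
Digits: (0, 0, 1, 1, 0).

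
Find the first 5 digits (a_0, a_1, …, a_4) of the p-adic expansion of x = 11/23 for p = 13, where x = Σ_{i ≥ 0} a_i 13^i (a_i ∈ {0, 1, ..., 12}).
(a_0, …, a_4) = (5, 7, 0, 9, 1)

v_13(11/23) = 0 (numerator and denominator both coprime to 13), so x ∈ ℤ_13^×. Compute digits iteratively via a_i = x_i mod 13, x_{i+1} = (x_i − a_i)/13, with x_0 = x:
  x_0 = 11/23;  a_0 = 5;  x_1 = (x_0 − 5)/13 = -8/23
  x_1 = -8/23;  a_1 = 7;  x_2 = (x_1 − 7)/13 = -13/23
  x_2 = -13/23;  a_2 = 0;  x_3 = (x_2 − 0)/13 = -1/23
  x_3 = -1/23;  a_3 = 9;  x_4 = (x_3 − 9)/13 = -16/23
  x_4 = -16/23;  a_4 = 1;  x_5 = (x_4 − 1)/13 = -3/23
Digits: (5, 7, 0, 9, 1).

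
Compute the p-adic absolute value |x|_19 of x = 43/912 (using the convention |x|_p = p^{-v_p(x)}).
|43/912|_19 = 19

Step 1 — compute v_19(x) by factoring powers of 19 out of the numerator and denominator: v_19(43/912) = -1. Step 2 — apply |x|_p = p^{-v_p(x)} = 19^{1} = 19.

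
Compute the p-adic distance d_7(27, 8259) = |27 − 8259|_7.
d_7(27, 8259) = 1/343

Step 1 — x − y = 27 − 8259 = -8232. Step 2 — v_7(-8232) = 3 (factor: -8232 = −(7^3 · 24); the sign does not affect v_p). Step 3 — |x − y|_7 = 7^{-3} = 1/343.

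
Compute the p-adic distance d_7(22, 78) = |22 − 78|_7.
d_7(22, 78) = 1/7

Step 1 — x − y = 22 − 78 = -56. Step 2 — v_7(-56) = 1 (factor: -56 = −(7^1 · 8); the sign does not affect v_p). Step 3 — |x − y|_7 = 7^{-1} = 1/7.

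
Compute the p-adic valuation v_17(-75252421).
v_17(-75252421) = 5

v_17(n) is the largest exponent k such that 17^k divides n. Factor out: -75252421 = -17^5 · 53. (Sign doesn't affect v_p.) So v_17(-75252421) = 5.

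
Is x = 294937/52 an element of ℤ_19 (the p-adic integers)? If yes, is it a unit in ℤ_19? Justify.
x ∈ ℤ_19 but not a unit; v_19(x) = 3 > 0

ℤ_19 = {x ∈ ℚ_19 : v_19(x) ≥ 0} and ℤ_19^× = {x ∈ ℤ_19 : v_19(x) = 0}. Here v_19(294937/52) = v_19(num) − v_19(den) = 3; compare against these criteria.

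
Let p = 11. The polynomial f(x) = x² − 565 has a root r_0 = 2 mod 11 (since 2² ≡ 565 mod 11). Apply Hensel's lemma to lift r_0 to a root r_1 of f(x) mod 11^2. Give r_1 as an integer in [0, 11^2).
r_1 = 112 (mod 121)

Hensel's recurrence: r_{i+1} = r_i − f(r_i)·(f′(r_i))^{-1} mod 11^{i+2}, with f′(x) = 2x. Iterate:
  r_0 = 2 (mod 11)
  r_1 = 112 (mod 121)
Final: r_1 = 112, and one checks f(r_1) ≡ 0 mod 11^2.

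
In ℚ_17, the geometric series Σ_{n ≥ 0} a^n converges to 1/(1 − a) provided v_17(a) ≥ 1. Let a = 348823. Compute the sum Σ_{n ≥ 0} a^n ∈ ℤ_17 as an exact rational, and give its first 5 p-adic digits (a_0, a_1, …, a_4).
Σ a^n = 1/(1 − a) = -1/348822;  first 5 digits = (1, 0, 0, 3, 4)

v_17(a) = 3 ≥ 1, so the series converges in ℤ_17 to 1/(1 − a) = 1/(1 − 348823) = -1/348822. Expand this rational in ℤ_17: compute digits iteratively via d_i = x_i mod 17, x_{i+1} = (x_i − d_i)/17. The first 5 digits are (1, 0, 0, 3, 4).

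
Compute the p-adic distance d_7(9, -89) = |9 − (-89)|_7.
d_7(9, -89) = 1/49

Step 1 — x − y = 9 − (-89) = 98. Step 2 — v_7(98) = 2 (factor: 98 = (7^2 · 2); the sign does not affect v_p). Step 3 — |x − y|_7 = 7^{-2} = 1/49.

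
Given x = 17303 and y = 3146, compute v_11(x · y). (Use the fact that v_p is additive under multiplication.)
v_11(54435238) = 5

v_p(x) = 3 (factor: 17303 = 11^3 · 13); v_p(y) = 2 (factor: 3146 = 11^2 · 26). Additivity: v_p(xy) = v_p(x) + v_p(y) = 3 + 2 = 5. (Direct check: xy = 54435238 = 11^5 · (338).)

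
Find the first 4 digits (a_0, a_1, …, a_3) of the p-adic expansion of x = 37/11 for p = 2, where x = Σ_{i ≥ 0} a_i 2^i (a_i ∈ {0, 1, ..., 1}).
(a_0, …, a_3) = (1, 1, 1, 1)

v_2(37/11) = 0 (numerator and denominator both coprime to 2), so x ∈ ℤ_2^×. Compute digits iteratively via a_i = x_i mod 2, x_{i+1} = (x_i − a_i)/2, with x_0 = x:
  x_0 = 37/11;  a_0 = 1;  x_1 = (x_0 − 1)/2 = 13/11
  x_1 = 13/11;  a_1 = 1;  x_2 = (x_1 − 1)/2 = 1/11
  x_2 = 1/11;  a_2 = 1;  x_3 = (x_2 − 1)/2 = -5/11
  x_3 = -5/11;  a_3 = 1;  x_4 = (x_3 − 1)/2 = -8/11
Digits: (1, 1, 1, 1).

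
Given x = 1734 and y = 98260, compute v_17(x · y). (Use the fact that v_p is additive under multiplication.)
v_17(170382840) = 5

v_p(x) = 2 (factor: 1734 = 17^2 · 6); v_p(y) = 3 (factor: 98260 = 17^3 · 20). Additivity: v_p(xy) = v_p(x) + v_p(y) = 2 + 3 = 5. (Direct check: xy = 170382840 = 17^5 · (120).)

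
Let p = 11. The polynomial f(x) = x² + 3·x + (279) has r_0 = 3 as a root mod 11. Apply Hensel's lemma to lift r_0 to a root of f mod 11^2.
r_1 = 91 (mod 121)

Hensel: r_{i+1} = r_i − f(r_i)·(f′(r_i))^{-1} mod 11^{i+2}, f′(x) = 2x + 3. Iterate:
  r_0 = 3 (mod 11)
  r_1 = 91 (mod 121)
Final: r = 91 satisfies f(r) ≡ 0 mod 11^2.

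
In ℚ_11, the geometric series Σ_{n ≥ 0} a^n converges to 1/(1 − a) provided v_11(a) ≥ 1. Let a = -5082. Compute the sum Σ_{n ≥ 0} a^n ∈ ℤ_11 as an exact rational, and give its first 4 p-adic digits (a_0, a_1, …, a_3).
Σ a^n = 1/(1 − a) = 1/5083;  first 4 digits = (1, 0, 2, 7)

v_11(a) = 2 ≥ 1, so the series converges in ℤ_11 to 1/(1 − a) = 1/(1 − (-5082)) = 1/5083. Expand this rational in ℤ_11: compute digits iteratively via d_i = x_i mod 11, x_{i+1} = (x_i − d_i)/11. The first 4 digits are (1, 0, 2, 7).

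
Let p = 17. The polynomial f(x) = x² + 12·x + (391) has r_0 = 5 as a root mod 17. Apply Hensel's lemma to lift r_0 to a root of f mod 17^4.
r_3 = 62565 (mod 83521)

Hensel: r_{i+1} = r_i − f(r_i)·(f′(r_i))^{-1} mod 17^{i+2}, f′(x) = 2x + 12. Iterate:
  r_0 = 5 (mod 17)
  r_1 = 141 (mod 289)
  r_2 = 3609 (mod 4913)
  r_3 = 62565 (mod 83521)
Final: r = 62565 satisfies f(r) ≡ 0 mod 17^4.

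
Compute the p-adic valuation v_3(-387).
v_3(-387) = 2

v_3(n) is the largest exponent k such that 3^k divides n. Factor out: -387 = -3^2 · 43. (Sign doesn't affect v_p.) So v_3(-387) = 2.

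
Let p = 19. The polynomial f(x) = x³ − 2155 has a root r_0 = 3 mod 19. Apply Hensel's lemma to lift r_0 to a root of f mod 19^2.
r_1 = 269 (mod 361)

Hensel: r_{i+1} = r_i − f(r_i)/f′(r_i) mod 19^{i+2}, where f′(x) = 3x². Iterate:
  r_0 = 3 (mod 19)
  r_1 = 269 (mod 361)
Final: r = 269 with f(r) ≡ 0 mod 19^2.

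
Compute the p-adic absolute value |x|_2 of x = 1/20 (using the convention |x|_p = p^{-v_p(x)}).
|1/20|_2 = 4

Step 1 — compute v_2(x) by factoring powers of 2 out of the numerator and denominator: v_2(1/20) = -2. Step 2 — apply |x|_p = p^{-v_p(x)} = 2^{2} = 4.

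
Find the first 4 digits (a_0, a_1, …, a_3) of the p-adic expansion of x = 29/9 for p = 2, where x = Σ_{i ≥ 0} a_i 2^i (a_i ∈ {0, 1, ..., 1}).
(a_0, …, a_3) = (1, 0, 1, 0)

v_2(29/9) = 0 (numerator and denominator both coprime to 2), so x ∈ ℤ_2^×. Compute digits iteratively via a_i = x_i mod 2, x_{i+1} = (x_i − a_i)/2, with x_0 = x:
  x_0 = 29/9;  a_0 = 1;  x_1 = (x_0 − 1)/2 = 10/9
  x_1 = 10/9;  a_1 = 0;  x_2 = (x_1 − 0)/2 = 5/9
  x_2 = 5/9;  a_2 = 1;  x_3 = (x_2 − 1)/2 = -2/9
  x_3 = -2/9;  a_3 = 0;  x_4 = (x_3 − 0)/2 = -1/9
Digits: (1, 0, 1, 0).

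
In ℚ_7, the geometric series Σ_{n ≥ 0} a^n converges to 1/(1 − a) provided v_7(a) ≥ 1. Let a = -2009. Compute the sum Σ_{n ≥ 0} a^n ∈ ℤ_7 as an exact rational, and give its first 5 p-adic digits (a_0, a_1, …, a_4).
Σ a^n = 1/(1 − a) = 1/2010;  first 5 digits = (1, 0, 1, 1, 0)

v_7(a) = 2 ≥ 1, so the series converges in ℤ_7 to 1/(1 − a) = 1/(1 − (-2009)) = 1/2010. Expand this rational in ℤ_7: compute digits iteratively via d_i = x_i mod 7, x_{i+1} = (x_i − d_i)/7. The first 5 digits are (1, 0, 1, 1, 0).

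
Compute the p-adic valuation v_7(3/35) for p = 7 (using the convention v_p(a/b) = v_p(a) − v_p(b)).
v_7(3/35) = -1

Factor powers of 7 from the numerator and denominator of the reduced fraction: 3 = 7^0 · 3 and 35 = 7^1 · 5. Apply v_p(a/b) = v_p(a) − v_p(b): v_7(3/35) = 0 − 1 = -1.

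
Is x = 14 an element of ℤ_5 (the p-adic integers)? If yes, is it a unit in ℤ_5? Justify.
x ∈ ℤ_5^× (unit); v_5(x) = 0

ℤ_5 = {x ∈ ℚ_5 : v_5(x) ≥ 0} and ℤ_5^× = {x ∈ ℤ_5 : v_5(x) = 0}. Here v_5(14) = v_5(num) − v_5(den) = 0; compare against these criteria.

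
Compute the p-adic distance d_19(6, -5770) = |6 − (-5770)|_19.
d_19(6, -5770) = 1/361

Step 1 — x − y = 6 − (-5770) = 5776. Step 2 — v_19(5776) = 2 (factor: 5776 = (19^2 · 16); the sign does not affect v_p). Step 3 — |x − y|_19 = 19^{-2} = 1/361.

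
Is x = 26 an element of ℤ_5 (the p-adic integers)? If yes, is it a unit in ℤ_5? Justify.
x ∈ ℤ_5^× (unit); v_5(x) = 0

ℤ_5 = {x ∈ ℚ_5 : v_5(x) ≥ 0} and ℤ_5^× = {x ∈ ℤ_5 : v_5(x) = 0}. Here v_5(26) = v_5(num) − v_5(den) = 0; compare against these criteria.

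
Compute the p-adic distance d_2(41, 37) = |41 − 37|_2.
d_2(41, 37) = 1/4

Step 1 — x − y = 41 − 37 = 4. Step 2 — v_2(4) = 2 (factor: 4 = (2^2 · 1); the sign does not affect v_p). Step 3 — |x − y|_2 = 2^{-2} = 1/4.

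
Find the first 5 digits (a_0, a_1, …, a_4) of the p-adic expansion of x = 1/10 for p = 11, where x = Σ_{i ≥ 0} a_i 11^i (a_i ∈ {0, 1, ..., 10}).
(a_0, …, a_4) = (10, 9, 9, 9, 9)

v_11(1/10) = 0 (numerator and denominator both coprime to 11), so x ∈ ℤ_11^×. Compute digits iteratively via a_i = x_i mod 11, x_{i+1} = (x_i − a_i)/11, with x_0 = x:
  x_0 = 1/10;  a_0 = 10;  x_1 = (x_0 − 10)/11 = -9/10
  x_1 = -9/10;  a_1 = 9;  x_2 = (x_1 − 9)/11 = -9/10
  x_2 = -9/10;  a_2 = 9;  x_3 = (x_2 − 9)/11 = -9/10
  x_3 = -9/10;  a_3 = 9;  x_4 = (x_3 − 9)/11 = -9/10
  x_4 = -9/10;  a_4 = 9;  x_5 = (x_4 − 9)/11 = -9/10
Digits: (10, 9, 9, 9, 9).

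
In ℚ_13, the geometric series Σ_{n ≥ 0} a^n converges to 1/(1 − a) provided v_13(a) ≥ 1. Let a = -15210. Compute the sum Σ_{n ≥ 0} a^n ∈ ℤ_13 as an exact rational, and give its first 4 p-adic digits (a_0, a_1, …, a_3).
Σ a^n = 1/(1 − a) = 1/15211;  first 4 digits = (1, 0, 1, 6)

v_13(a) = 2 ≥ 1, so the series converges in ℤ_13 to 1/(1 − a) = 1/(1 − (-15210)) = 1/15211. Expand this rational in ℤ_13: compute digits iteratively via d_i = x_i mod 13, x_{i+1} = (x_i − d_i)/13. The first 4 digits are (1, 0, 1, 6).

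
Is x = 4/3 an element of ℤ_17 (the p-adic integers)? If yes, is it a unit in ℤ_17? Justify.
x ∈ ℤ_17^× (unit); v_17(x) = 0

ℤ_17 = {x ∈ ℚ_17 : v_17(x) ≥ 0} and ℤ_17^× = {x ∈ ℤ_17 : v_17(x) = 0}. Here v_17(4/3) = v_17(num) − v_17(den) = 0; compare against these criteria.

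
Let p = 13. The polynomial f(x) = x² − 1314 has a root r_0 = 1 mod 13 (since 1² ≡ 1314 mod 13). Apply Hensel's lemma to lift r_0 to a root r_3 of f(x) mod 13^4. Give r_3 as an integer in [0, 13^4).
r_3 = 11727 (mod 28561)

Hensel's recurrence: r_{i+1} = r_i − f(r_i)·(f′(r_i))^{-1} mod 13^{i+2}, with f′(x) = 2x. Iterate:
  r_0 = 1 (mod 13)
  r_1 = 66 (mod 169)
  r_2 = 742 (mod 2197)
  r_3 = 11727 (mod 28561)
Final: r_3 = 11727, and one checks f(r_3) ≡ 0 mod 13^4.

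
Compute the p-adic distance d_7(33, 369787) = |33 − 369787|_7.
d_7(33, 369787) = 1/16807

Step 1 — x − y = 33 − 369787 = -369754. Step 2 — v_7(-369754) = 5 (factor: -369754 = −(7^5 · 22); the sign does not affect v_p). Step 3 — |x − y|_7 = 7^{-5} = 1/16807.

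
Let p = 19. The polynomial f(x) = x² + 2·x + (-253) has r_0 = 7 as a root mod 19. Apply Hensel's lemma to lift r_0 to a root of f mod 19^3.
r_2 = 3674 (mod 6859)

Hensel: r_{i+1} = r_i − f(r_i)·(f′(r_i))^{-1} mod 19^{i+2}, f′(x) = 2x + 2. Iterate:
  r_0 = 7 (mod 19)
  r_1 = 64 (mod 361)
  r_2 = 3674 (mod 6859)
Final: r = 3674 satisfies f(r) ≡ 0 mod 19^3.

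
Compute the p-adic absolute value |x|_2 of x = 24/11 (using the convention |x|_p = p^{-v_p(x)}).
|24/11|_2 = 1/8

Step 1 — compute v_2(x) by factoring powers of 2 out of the numerator and denominator: v_2(24/11) = 3. Step 2 — apply |x|_p = p^{-v_p(x)} = 2^{-3} = 1/8.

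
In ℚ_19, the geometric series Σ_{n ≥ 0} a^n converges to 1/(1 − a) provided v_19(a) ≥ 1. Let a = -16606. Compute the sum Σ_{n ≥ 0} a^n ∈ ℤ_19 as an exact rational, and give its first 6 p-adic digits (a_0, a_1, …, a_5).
Σ a^n = 1/(1 − a) = 1/16607;  first 6 digits = (1, 0, 11, 16, 6, 16)

v_19(a) = 2 ≥ 1, so the series converges in ℤ_19 to 1/(1 − a) = 1/(1 − (-16606)) = 1/16607. Expand this rational in ℤ_19: compute digits iteratively via d_i = x_i mod 19, x_{i+1} = (x_i − d_i)/19. The first 6 digits are (1, 0, 11, 16, 6, 16).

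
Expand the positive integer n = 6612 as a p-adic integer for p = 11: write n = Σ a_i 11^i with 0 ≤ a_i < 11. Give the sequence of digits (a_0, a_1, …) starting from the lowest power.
(a_0, a_1, …) = (1, 7, 10, 4)

Repeated division by 11 gives the digits low-to-high: 6612 = 1 + 7·11^1 + 10·11^2 + 4·11^3. Digit sequence: (1, 7, 10, 4).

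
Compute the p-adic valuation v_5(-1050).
v_5(-1050) = 2

v_5(n) is the largest exponent k such that 5^k divides n. Factor out: -1050 = -5^2 · 42. (Sign doesn't affect v_p.) So v_5(-1050) = 2.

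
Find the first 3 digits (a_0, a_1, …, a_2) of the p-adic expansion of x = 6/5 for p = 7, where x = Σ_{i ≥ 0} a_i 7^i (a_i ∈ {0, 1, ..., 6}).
(a_0, …, a_2) = (4, 1, 4)

v_7(6/5) = 0 (numerator and denominator both coprime to 7), so x ∈ ℤ_7^×. Compute digits iteratively via a_i = x_i mod 7, x_{i+1} = (x_i − a_i)/7, with x_0 = x:
  x_0 = 6/5;  a_0 = 4;  x_1 = (x_0 − 4)/7 = -2/5
  x_1 = -2/5;  a_1 = 1;  x_2 = (x_1 − 1)/7 = -1/5
  x_2 = -1/5;  a_2 = 4;  x_3 = (x_2 − 4)/7 = -3/5
Digits: (4, 1, 4).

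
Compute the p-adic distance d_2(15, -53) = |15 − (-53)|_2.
d_2(15, -53) = 1/4

Step 1 — x − y = 15 − (-53) = 68. Step 2 — v_2(68) = 2 (factor: 68 = (2^2 · 17); the sign does not affect v_p). Step 3 — |x − y|_2 = 2^{-2} = 1/4.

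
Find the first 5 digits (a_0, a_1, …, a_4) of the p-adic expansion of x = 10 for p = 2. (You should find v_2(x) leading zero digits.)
(a_0, …, a_4) = (0, 1, 0, 1, 0)

v_2(10) = 1, so a_0 = ... = a_0 = 0. Factor out: x = 2^1 · u with u = 5 a unit in ℤ_2. Expand u iteratively via a_{v+i} = u_i mod 2, u_{i+1} = (u_i − a_{v+i})/2:
  u_0 = 5;  a_1 = 1;  u_1 = (u_0 − 1)/2 = 2
  u_1 = 2;  a_2 = 0;  u_2 = (u_1 − 0)/2 = 1
  u_2 = 1;  a_3 = 1;  u_3 = (u_2 − 1)/2 = 0
  u_3 = 0;  a_4 = 0;  u_4 = (u_3 − 0)/2 = 0
Digits: (0, 1, 0, 1, 0).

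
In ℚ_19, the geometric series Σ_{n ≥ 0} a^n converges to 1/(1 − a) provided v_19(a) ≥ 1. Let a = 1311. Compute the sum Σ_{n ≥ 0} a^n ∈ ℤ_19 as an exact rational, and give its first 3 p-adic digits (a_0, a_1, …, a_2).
Σ a^n = 1/(1 − a) = -1/1310;  first 3 digits = (1, 12, 14)

v_19(a) = 1 ≥ 1, so the series converges in ℤ_19 to 1/(1 − a) = 1/(1 − 1311) = -1/1310. Expand this rational in ℤ_19: compute digits iteratively via d_i = x_i mod 19, x_{i+1} = (x_i − d_i)/19. The first 3 digits are (1, 12, 14).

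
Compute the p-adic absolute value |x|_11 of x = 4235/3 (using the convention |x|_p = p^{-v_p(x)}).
|4235/3|_11 = 1/121

Step 1 — compute v_11(x) by factoring powers of 11 out of the numerator and denominator: v_11(4235/3) = 2. Step 2 — apply |x|_p = p^{-v_p(x)} = 11^{-2} = 1/121.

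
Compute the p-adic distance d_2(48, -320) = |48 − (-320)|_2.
d_2(48, -320) = 1/16

Step 1 — x − y = 48 − (-320) = 368. Step 2 — v_2(368) = 4 (factor: 368 = (2^4 · 23); the sign does not affect v_p). Step 3 — |x − y|_2 = 2^{-4} = 1/16.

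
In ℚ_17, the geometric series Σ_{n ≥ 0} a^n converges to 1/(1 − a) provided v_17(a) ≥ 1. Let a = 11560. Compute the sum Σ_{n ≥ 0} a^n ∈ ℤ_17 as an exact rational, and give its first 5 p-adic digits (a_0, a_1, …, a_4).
Σ a^n = 1/(1 − a) = -1/11559;  first 5 digits = (1, 0, 6, 2, 2)

v_17(a) = 2 ≥ 1, so the series converges in ℤ_17 to 1/(1 − a) = 1/(1 − 11560) = -1/11559. Expand this rational in ℤ_17: compute digits iteratively via d_i = x_i mod 17, x_{i+1} = (x_i − d_i)/17. The first 5 digits are (1, 0, 6, 2, 2).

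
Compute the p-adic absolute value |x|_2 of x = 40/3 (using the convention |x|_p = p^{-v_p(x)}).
|40/3|_2 = 1/8

Step 1 — compute v_2(x) by factoring powers of 2 out of the numerator and denominator: v_2(40/3) = 3. Step 2 — apply |x|_p = p^{-v_p(x)} = 2^{-3} = 1/8.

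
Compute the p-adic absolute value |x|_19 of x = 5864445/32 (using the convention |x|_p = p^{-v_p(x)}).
|5864445/32|_19 = 1/130321

Step 1 — compute v_19(x) by factoring powers of 19 out of the numerator and denominator: v_19(5864445/32) = 4. Step 2 — apply |x|_p = p^{-v_p(x)} = 19^{-4} = 1/130321.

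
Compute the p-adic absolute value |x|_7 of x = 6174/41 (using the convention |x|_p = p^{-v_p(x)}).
|6174/41|_7 = 1/343

Step 1 — compute v_7(x) by factoring powers of 7 out of the numerator and denominator: v_7(6174/41) = 3. Step 2 — apply |x|_p = p^{-v_p(x)} = 7^{-3} = 1/343.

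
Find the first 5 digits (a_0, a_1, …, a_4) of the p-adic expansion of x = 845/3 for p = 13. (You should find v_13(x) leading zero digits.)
(a_0, …, a_4) = (0, 0, 6, 4, 4)

v_13(845/3) = 2, so a_0 = ... = a_1 = 0. Factor out: x = 13^2 · u with u = 5/3 a unit in ℤ_13. Expand u iteratively via a_{v+i} = u_i mod 13, u_{i+1} = (u_i − a_{v+i})/13:
  u_0 = 5/3;  a_2 = 6;  u_1 = (u_0 − 6)/13 = -1/3
  u_1 = -1/3;  a_3 = 4;  u_2 = (u_1 − 4)/13 = -1/3
  u_2 = -1/3;  a_4 = 4;  u_3 = (u_2 − 4)/13 = -1/3
Digits: (0, 0, 6, 4, 4).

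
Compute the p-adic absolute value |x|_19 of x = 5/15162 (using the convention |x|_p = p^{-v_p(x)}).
|5/15162|_19 = 361

Step 1 — compute v_19(x) by factoring powers of 19 out of the numerator and denominator: v_19(5/15162) = -2. Step 2 — apply |x|_p = p^{-v_p(x)} = 19^{2} = 361.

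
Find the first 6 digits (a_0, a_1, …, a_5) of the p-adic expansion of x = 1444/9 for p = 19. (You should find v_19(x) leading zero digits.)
(a_0, …, a_5) = (0, 0, 11, 10, 10, 10)

v_19(1444/9) = 2, so a_0 = ... = a_1 = 0. Factor out: x = 19^2 · u with u = 4/9 a unit in ℤ_19. Expand u iteratively via a_{v+i} = u_i mod 19, u_{i+1} = (u_i − a_{v+i})/19:
  u_0 = 4/9;  a_2 = 11;  u_1 = (u_0 − 11)/19 = -5/9
  u_1 = -5/9;  a_3 = 10;  u_2 = (u_1 − 10)/19 = -5/9
  u_2 = -5/9;  a_4 = 10;  u_3 = (u_2 − 10)/19 = -5/9
  u_3 = -5/9;  a_5 = 10;  u_4 = (u_3 − 10)/19 = -5/9
Digits: (0, 0, 11, 10, 10, 10).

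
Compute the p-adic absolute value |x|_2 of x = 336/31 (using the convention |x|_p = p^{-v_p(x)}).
|336/31|_2 = 1/16

Step 1 — compute v_2(x) by factoring powers of 2 out of the numerator and denominator: v_2(336/31) = 4. Step 2 — apply |x|_p = p^{-v_p(x)} = 2^{-4} = 1/16.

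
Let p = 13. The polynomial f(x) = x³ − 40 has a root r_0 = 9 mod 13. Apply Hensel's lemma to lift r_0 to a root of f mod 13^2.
r_1 = 139 (mod 169)

Hensel: r_{i+1} = r_i − f(r_i)/f′(r_i) mod 13^{i+2}, where f′(x) = 3x². Iterate:
  r_0 = 9 (mod 13)
  r_1 = 139 (mod 169)
Final: r = 139 with f(r) ≡ 0 mod 13^2.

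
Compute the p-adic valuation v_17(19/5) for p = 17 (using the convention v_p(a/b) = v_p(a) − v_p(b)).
v_17(19/5) = 0

Factor powers of 17 from the numerator and denominator of the reduced fraction: 19 = 17^0 · 19 and 5 = 17^0 · 5. Apply v_p(a/b) = v_p(a) − v_p(b): v_17(19/5) = 0 − 0 = 0.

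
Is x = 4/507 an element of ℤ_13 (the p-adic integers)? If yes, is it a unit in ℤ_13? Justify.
x ∉ ℤ_13 (v_13(x) = -2 < 0)

ℤ_13 = {x ∈ ℚ_13 : v_13(x) ≥ 0} and ℤ_13^× = {x ∈ ℤ_13 : v_13(x) = 0}. Here v_13(4/507) = v_13(num) − v_13(den) = -2; compare against these criteria.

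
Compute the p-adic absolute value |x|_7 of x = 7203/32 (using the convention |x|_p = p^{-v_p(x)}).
|7203/32|_7 = 1/2401

Step 1 — compute v_7(x) by factoring powers of 7 out of the numerator and denominator: v_7(7203/32) = 4. Step 2 — apply |x|_p = p^{-v_p(x)} = 7^{-4} = 1/2401.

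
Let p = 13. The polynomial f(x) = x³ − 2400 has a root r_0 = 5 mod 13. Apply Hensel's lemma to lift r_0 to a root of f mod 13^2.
r_1 = 148 (mod 169)

Hensel: r_{i+1} = r_i − f(r_i)/f′(r_i) mod 13^{i+2}, where f′(x) = 3x². Iterate:
  r_0 = 5 (mod 13)
  r_1 = 148 (mod 169)
Final: r = 148 with f(r) ≡ 0 mod 13^2.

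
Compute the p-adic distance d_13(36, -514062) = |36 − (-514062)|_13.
d_13(36, -514062) = 1/28561

Step 1 — x − y = 36 − (-514062) = 514098. Step 2 — v_13(514098) = 4 (factor: 514098 = (13^4 · 18); the sign does not affect v_p). Step 3 — |x − y|_13 = 13^{-4} = 1/28561.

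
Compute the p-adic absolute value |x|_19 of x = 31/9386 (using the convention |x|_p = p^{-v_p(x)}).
|31/9386|_19 = 361

Step 1 — compute v_19(x) by factoring powers of 19 out of the numerator and denominator: v_19(31/9386) = -2. Step 2 — apply |x|_p = p^{-v_p(x)} = 19^{2} = 361.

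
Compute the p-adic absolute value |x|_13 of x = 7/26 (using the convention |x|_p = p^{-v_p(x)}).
|7/26|_13 = 13

Step 1 — compute v_13(x) by factoring powers of 13 out of the numerator and denominator: v_13(7/26) = -1. Step 2 — apply |x|_p = p^{-v_p(x)} = 13^{1} = 13.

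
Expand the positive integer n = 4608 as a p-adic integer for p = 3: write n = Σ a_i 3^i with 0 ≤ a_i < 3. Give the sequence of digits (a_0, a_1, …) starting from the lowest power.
(a_0, a_1, …) = (0, 0, 2, 2, 2, 0, 0, 2)

Repeated division by 3 gives the digits low-to-high: 4608 = 2·3^2 + 2·3^3 + 2·3^4 + 2·3^7. Digit sequence: (0, 0, 2, 2, 2, 0, 0, 2).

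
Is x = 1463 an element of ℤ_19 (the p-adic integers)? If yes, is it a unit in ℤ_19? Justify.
x ∈ ℤ_19 but not a unit; v_19(x) = 1 > 0

ℤ_19 = {x ∈ ℚ_19 : v_19(x) ≥ 0} and ℤ_19^× = {x ∈ ℤ_19 : v_19(x) = 0}. Here v_19(1463) = v_19(num) − v_19(den) = 1; compare against these criteria.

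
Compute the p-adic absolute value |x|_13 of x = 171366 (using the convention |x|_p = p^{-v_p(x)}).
|171366|_13 = 1/28561

Step 1 — compute v_13(x) by factoring powers of 13 out of the numerator and denominator: v_13(171366) = 4. Step 2 — apply |x|_p = p^{-v_p(x)} = 13^{-4} = 1/28561.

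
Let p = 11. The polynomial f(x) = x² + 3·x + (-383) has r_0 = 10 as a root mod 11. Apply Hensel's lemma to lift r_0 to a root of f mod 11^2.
r_1 = 21 (mod 121)

Hensel: r_{i+1} = r_i − f(r_i)·(f′(r_i))^{-1} mod 11^{i+2}, f′(x) = 2x + 3. Iterate:
  r_0 = 10 (mod 11)
  r_1 = 21 (mod 121)
Final: r = 21 satisfies f(r) ≡ 0 mod 11^2.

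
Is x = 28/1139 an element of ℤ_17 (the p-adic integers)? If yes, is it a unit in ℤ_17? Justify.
x ∉ ℤ_17 (v_17(x) = -1 < 0)

ℤ_17 = {x ∈ ℚ_17 : v_17(x) ≥ 0} and ℤ_17^× = {x ∈ ℤ_17 : v_17(x) = 0}. Here v_17(28/1139) = v_17(num) − v_17(den) = -1; compare against these criteria.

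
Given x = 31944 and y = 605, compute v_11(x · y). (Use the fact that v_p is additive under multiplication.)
v_11(19326120) = 5

v_p(x) = 3 (factor: 31944 = 11^3 · 24); v_p(y) = 2 (factor: 605 = 11^2 · 5). Additivity: v_p(xy) = v_p(x) + v_p(y) = 3 + 2 = 5. (Direct check: xy = 19326120 = 11^5 · (120).)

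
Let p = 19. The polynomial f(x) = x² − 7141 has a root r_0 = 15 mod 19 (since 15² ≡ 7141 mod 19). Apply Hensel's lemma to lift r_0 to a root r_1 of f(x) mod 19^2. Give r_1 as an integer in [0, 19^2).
r_1 = 53 (mod 361)

Hensel's recurrence: r_{i+1} = r_i − f(r_i)·(f′(r_i))^{-1} mod 19^{i+2}, with f′(x) = 2x. Iterate:
  r_0 = 15 (mod 19)
  r_1 = 53 (mod 361)
Final: r_1 = 53, and one checks f(r_1) ≡ 0 mod 19^2.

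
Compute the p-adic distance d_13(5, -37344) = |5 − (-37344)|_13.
d_13(5, -37344) = 1/2197

Step 1 — x − y = 5 − (-37344) = 37349. Step 2 — v_13(37349) = 3 (factor: 37349 = (13^3 · 17); the sign does not affect v_p). Step 3 — |x − y|_13 = 13^{-3} = 1/2197.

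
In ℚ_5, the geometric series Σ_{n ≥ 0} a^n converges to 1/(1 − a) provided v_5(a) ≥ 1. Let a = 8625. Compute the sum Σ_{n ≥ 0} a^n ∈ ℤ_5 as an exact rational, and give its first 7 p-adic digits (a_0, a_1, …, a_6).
Σ a^n = 1/(1 − a) = -1/8624;  first 7 digits = (1, 0, 0, 4, 3, 2, 1)

v_5(a) = 3 ≥ 1, so the series converges in ℤ_5 to 1/(1 − a) = 1/(1 − 8625) = -1/8624. Expand this rational in ℤ_5: compute digits iteratively via d_i = x_i mod 5, x_{i+1} = (x_i − d_i)/5. The first 7 digits are (1, 0, 0, 4, 3, 2, 1).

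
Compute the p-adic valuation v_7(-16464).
v_7(-16464) = 3

v_7(n) is the largest exponent k such that 7^k divides n. Factor out: -16464 = -7^3 · 48. (Sign doesn't affect v_p.) So v_7(-16464) = 3.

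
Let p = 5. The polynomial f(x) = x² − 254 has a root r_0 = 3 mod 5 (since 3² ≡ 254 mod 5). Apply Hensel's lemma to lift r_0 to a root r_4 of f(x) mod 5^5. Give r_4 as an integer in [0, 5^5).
r_4 = 1498 (mod 3125)

Hensel's recurrence: r_{i+1} = r_i − f(r_i)·(f′(r_i))^{-1} mod 5^{i+2}, with f′(x) = 2x. Iterate:
  r_0 = 3 (mod 5)
  r_1 = 23 (mod 25)
  r_2 = 123 (mod 125)
  r_3 = 248 (mod 625)
  r_4 = 1498 (mod 3125)
Final: r_4 = 1498, and one checks f(r_4) ≡ 0 mod 5^5.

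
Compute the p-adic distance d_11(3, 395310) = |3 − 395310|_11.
d_11(3, 395310) = 1/14641

Step 1 — x − y = 3 − 395310 = -395307. Step 2 — v_11(-395307) = 4 (factor: -395307 = −(11^4 · 27); the sign does not affect v_p). Step 3 — |x − y|_11 = 11^{-4} = 1/14641.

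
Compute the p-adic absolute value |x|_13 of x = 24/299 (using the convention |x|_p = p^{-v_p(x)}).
|24/299|_13 = 13

Step 1 — compute v_13(x) by factoring powers of 13 out of the numerator and denominator: v_13(24/299) = -1. Step 2 — apply |x|_p = p^{-v_p(x)} = 13^{1} = 13.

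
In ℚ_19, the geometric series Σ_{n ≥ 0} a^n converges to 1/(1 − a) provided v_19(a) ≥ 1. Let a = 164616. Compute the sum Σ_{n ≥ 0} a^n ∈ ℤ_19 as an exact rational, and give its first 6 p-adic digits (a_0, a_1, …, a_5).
Σ a^n = 1/(1 − a) = -1/164615;  first 6 digits = (1, 0, 0, 5, 1, 0)

v_19(a) = 3 ≥ 1, so the series converges in ℤ_19 to 1/(1 − a) = 1/(1 − 164616) = -1/164615. Expand this rational in ℤ_19: compute digits iteratively via d_i = x_i mod 19, x_{i+1} = (x_i − d_i)/19. The first 6 digits are (1, 0, 0, 5, 1, 0).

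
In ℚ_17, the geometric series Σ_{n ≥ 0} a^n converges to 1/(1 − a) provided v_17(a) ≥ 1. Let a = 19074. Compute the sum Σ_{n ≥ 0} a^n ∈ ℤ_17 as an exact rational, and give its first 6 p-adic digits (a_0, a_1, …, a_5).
Σ a^n = 1/(1 − a) = -1/19073;  first 6 digits = (1, 0, 15, 3, 4, 1)

v_17(a) = 2 ≥ 1, so the series converges in ℤ_17 to 1/(1 − a) = 1/(1 − 19074) = -1/19073. Expand this rational in ℤ_17: compute digits iteratively via d_i = x_i mod 17, x_{i+1} = (x_i − d_i)/17. The first 6 digits are (1, 0, 15, 3, 4, 1).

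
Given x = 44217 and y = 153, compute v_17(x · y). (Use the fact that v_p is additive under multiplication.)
v_17(6765201) = 4

v_p(x) = 3 (factor: 44217 = 17^3 · 9); v_p(y) = 1 (factor: 153 = 17^1 · 9). Additivity: v_p(xy) = v_p(x) + v_p(y) = 3 + 1 = 4. (Direct check: xy = 6765201 = 17^4 · (81).)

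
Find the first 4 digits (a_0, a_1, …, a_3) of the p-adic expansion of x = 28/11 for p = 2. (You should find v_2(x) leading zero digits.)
(a_0, …, a_3) = (0, 0, 1, 0)

v_2(28/11) = 2, so a_0 = ... = a_1 = 0. Factor out: x = 2^2 · u with u = 7/11 a unit in ℤ_2. Expand u iteratively via a_{v+i} = u_i mod 2, u_{i+1} = (u_i − a_{v+i})/2:
  u_0 = 7/11;  a_2 = 1;  u_1 = (u_0 − 1)/2 = -2/11
  u_1 = -2/11;  a_3 = 0;  u_2 = (u_1 − 0)/2 = -1/11
Digits: (0, 0, 1, 0).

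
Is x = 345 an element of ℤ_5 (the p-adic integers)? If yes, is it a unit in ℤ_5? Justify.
x ∈ ℤ_5 but not a unit; v_5(x) = 1 > 0

ℤ_5 = {x ∈ ℚ_5 : v_5(x) ≥ 0} and ℤ_5^× = {x ∈ ℤ_5 : v_5(x) = 0}. Here v_5(345) = v_5(num) − v_5(den) = 1; compare against these criteria.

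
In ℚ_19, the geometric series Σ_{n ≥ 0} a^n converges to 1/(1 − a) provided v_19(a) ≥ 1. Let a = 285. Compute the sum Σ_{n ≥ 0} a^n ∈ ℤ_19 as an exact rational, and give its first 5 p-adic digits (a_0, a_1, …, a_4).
Σ a^n = 1/(1 − a) = -1/284;  first 5 digits = (1, 15, 16, 4, 16)

v_19(a) = 1 ≥ 1, so the series converges in ℤ_19 to 1/(1 − a) = 1/(1 − 285) = -1/284. Expand this rational in ℤ_19: compute digits iteratively via d_i = x_i mod 19, x_{i+1} = (x_i − d_i)/19. The first 5 digits are (1, 15, 16, 4, 16).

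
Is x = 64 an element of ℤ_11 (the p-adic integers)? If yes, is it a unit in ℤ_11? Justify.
x ∈ ℤ_11^× (unit); v_11(x) = 0

ℤ_11 = {x ∈ ℚ_11 : v_11(x) ≥ 0} and ℤ_11^× = {x ∈ ℤ_11 : v_11(x) = 0}. Here v_11(64) = v_11(num) − v_11(den) = 0; compare against these criteria.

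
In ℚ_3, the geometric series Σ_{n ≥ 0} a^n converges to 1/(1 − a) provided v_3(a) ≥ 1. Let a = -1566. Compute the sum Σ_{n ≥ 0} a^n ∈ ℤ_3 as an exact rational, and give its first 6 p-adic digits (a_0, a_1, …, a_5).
Σ a^n = 1/(1 − a) = 1/1567;  first 6 digits = (1, 0, 0, 2, 1, 2)

v_3(a) = 3 ≥ 1, so the series converges in ℤ_3 to 1/(1 − a) = 1/(1 − (-1566)) = 1/1567. Expand this rational in ℤ_3: compute digits iteratively via d_i = x_i mod 3, x_{i+1} = (x_i − d_i)/3. The first 6 digits are (1, 0, 0, 2, 1, 2).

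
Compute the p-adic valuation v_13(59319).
v_13(59319) = 3

v_13(n) is the largest exponent k such that 13^k divides n. Factor out: 59319 = 13^3 · 27. (Sign doesn't affect v_p.) So v_13(59319) = 3.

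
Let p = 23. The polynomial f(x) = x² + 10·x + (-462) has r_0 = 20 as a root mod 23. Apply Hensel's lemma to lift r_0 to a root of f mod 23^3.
r_2 = 2366 (mod 12167)

Hensel: r_{i+1} = r_i − f(r_i)·(f′(r_i))^{-1} mod 23^{i+2}, f′(x) = 2x + 10. Iterate:
  r_0 = 20 (mod 23)
  r_1 = 250 (mod 529)
  r_2 = 2366 (mod 12167)
Final: r = 2366 satisfies f(r) ≡ 0 mod 23^3.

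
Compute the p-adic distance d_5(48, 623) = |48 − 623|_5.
d_5(48, 623) = 1/25

Step 1 — x − y = 48 − 623 = -575. Step 2 — v_5(-575) = 2 (factor: -575 = −(5^2 · 23); the sign does not affect v_p). Step 3 — |x − y|_5 = 5^{-2} = 1/25.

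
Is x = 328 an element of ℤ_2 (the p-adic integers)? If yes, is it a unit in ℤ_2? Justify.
x ∈ ℤ_2 but not a unit; v_2(x) = 3 > 0

ℤ_2 = {x ∈ ℚ_2 : v_2(x) ≥ 0} and ℤ_2^× = {x ∈ ℤ_2 : v_2(x) = 0}. Here v_2(328) = v_2(num) − v_2(den) = 3; compare against these criteria.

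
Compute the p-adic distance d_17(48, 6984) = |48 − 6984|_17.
d_17(48, 6984) = 1/289

Step 1 — x − y = 48 − 6984 = -6936. Step 2 — v_17(-6936) = 2 (factor: -6936 = −(17^2 · 24); the sign does not affect v_p). Step 3 — |x − y|_17 = 17^{-2} = 1/289.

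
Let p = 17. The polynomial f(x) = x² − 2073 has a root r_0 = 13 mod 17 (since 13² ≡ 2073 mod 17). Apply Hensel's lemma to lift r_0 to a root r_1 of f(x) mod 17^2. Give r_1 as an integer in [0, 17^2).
r_1 = 64 (mod 289)

Hensel's recurrence: r_{i+1} = r_i − f(r_i)·(f′(r_i))^{-1} mod 17^{i+2}, with f′(x) = 2x. Iterate:
  r_0 = 13 (mod 17)
  r_1 = 64 (mod 289)
Final: r_1 = 64, and one checks f(r_1) ≡ 0 mod 17^2.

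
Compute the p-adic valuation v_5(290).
v_5(290) = 1

v_5(n) is the largest exponent k such that 5^k divides n. Factor out: 290 = 5^1 · 58. (Sign doesn't affect v_p.) So v_5(290) = 1.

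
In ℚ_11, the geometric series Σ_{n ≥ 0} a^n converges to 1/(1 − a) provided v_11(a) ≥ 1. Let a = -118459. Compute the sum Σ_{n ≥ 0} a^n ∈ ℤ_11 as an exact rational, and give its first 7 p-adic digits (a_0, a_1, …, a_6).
Σ a^n = 1/(1 − a) = 1/118460;  first 7 digits = (1, 0, 0, 10, 2, 10, 0)

v_11(a) = 3 ≥ 1, so the series converges in ℤ_11 to 1/(1 − a) = 1/(1 − (-118459)) = 1/118460. Expand this rational in ℤ_11: compute digits iteratively via d_i = x_i mod 11, x_{i+1} = (x_i − d_i)/11. The first 7 digits are (1, 0, 0, 10, 2, 10, 0).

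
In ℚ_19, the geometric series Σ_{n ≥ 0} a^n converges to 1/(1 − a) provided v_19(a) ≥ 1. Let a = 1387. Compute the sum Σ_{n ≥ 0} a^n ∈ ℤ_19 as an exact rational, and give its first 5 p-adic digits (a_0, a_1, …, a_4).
Σ a^n = 1/(1 − a) = -1/1386;  first 5 digits = (1, 16, 12, 6, 12)

v_19(a) = 1 ≥ 1, so the series converges in ℤ_19 to 1/(1 − a) = 1/(1 − 1387) = -1/1386. Expand this rational in ℤ_19: compute digits iteratively via d_i = x_i mod 19, x_{i+1} = (x_i − d_i)/19. The first 5 digits are (1, 16, 12, 6, 12).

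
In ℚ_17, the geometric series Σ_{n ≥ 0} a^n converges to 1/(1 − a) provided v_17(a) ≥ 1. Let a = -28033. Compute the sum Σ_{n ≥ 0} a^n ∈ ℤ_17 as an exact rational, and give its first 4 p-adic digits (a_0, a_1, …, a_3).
Σ a^n = 1/(1 − a) = 1/28034;  first 4 digits = (1, 0, 5, 11)

v_17(a) = 2 ≥ 1, so the series converges in ℤ_17 to 1/(1 − a) = 1/(1 − (-28033)) = 1/28034. Expand this rational in ℤ_17: compute digits iteratively via d_i = x_i mod 17, x_{i+1} = (x_i − d_i)/17. The first 4 digits are (1, 0, 5, 11).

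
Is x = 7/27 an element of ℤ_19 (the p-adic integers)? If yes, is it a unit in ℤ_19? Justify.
x ∈ ℤ_19^× (unit); v_19(x) = 0

ℤ_19 = {x ∈ ℚ_19 : v_19(x) ≥ 0} and ℤ_19^× = {x ∈ ℤ_19 : v_19(x) = 0}. Here v_19(7/27) = v_19(num) − v_19(den) = 0; compare against these criteria.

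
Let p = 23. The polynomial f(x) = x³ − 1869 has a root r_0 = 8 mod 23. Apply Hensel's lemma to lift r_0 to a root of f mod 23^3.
r_2 = 6724 (mod 12167)

Hensel: r_{i+1} = r_i − f(r_i)/f′(r_i) mod 23^{i+2}, where f′(x) = 3x². Iterate:
  r_0 = 8 (mod 23)
  r_1 = 376 (mod 529)
  r_2 = 6724 (mod 12167)
Final: r = 6724 with f(r) ≡ 0 mod 23^3.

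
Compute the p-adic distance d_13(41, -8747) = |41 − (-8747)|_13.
d_13(41, -8747) = 1/2197

Step 1 — x − y = 41 − (-8747) = 8788. Step 2 — v_13(8788) = 3 (factor: 8788 = (13^3 · 4); the sign does not affect v_p). Step 3 — |x − y|_13 = 13^{-3} = 1/2197.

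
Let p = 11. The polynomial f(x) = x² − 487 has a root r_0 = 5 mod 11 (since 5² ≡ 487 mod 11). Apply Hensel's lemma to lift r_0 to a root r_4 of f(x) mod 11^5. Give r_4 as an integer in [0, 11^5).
r_4 = 159989 (mod 161051)

Hensel's recurrence: r_{i+1} = r_i − f(r_i)·(f′(r_i))^{-1} mod 11^{i+2}, with f′(x) = 2x. Iterate:
  r_0 = 5 (mod 11)
  r_1 = 27 (mod 121)
  r_2 = 269 (mod 1331)
  r_3 = 13579 (mod 14641)
  r_4 = 159989 (mod 161051)
Final: r_4 = 159989, and one checks f(r_4) ≡ 0 mod 11^5.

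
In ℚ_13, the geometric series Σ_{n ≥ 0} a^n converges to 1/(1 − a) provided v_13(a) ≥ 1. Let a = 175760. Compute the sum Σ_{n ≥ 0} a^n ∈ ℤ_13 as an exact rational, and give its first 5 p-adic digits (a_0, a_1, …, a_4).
Σ a^n = 1/(1 − a) = -1/175759;  first 5 digits = (1, 0, 0, 2, 6)

v_13(a) = 3 ≥ 1, so the series converges in ℤ_13 to 1/(1 − a) = 1/(1 − 175760) = -1/175759. Expand this rational in ℤ_13: compute digits iteratively via d_i = x_i mod 13, x_{i+1} = (x_i − d_i)/13. The first 5 digits are (1, 0, 0, 2, 6).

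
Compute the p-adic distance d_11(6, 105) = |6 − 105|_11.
d_11(6, 105) = 1/11

Step 1 — x − y = 6 − 105 = -99. Step 2 — v_11(-99) = 1 (factor: -99 = −(11^1 · 9); the sign does not affect v_p). Step 3 — |x − y|_11 = 11^{-1} = 1/11.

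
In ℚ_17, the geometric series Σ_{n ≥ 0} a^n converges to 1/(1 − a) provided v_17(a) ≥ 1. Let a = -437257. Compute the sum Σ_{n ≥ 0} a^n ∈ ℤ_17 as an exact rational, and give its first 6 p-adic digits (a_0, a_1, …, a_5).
Σ a^n = 1/(1 − a) = 1/437258;  first 6 digits = (1, 0, 0, 13, 11, 16)

v_17(a) = 3 ≥ 1, so the series converges in ℤ_17 to 1/(1 − a) = 1/(1 − (-437257)) = 1/437258. Expand this rational in ℤ_17: compute digits iteratively via d_i = x_i mod 17, x_{i+1} = (x_i − d_i)/17. The first 6 digits are (1, 0, 0, 13, 11, 16).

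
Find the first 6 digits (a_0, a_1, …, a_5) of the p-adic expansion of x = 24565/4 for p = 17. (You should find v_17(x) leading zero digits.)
(a_0, …, a_5) = (0, 0, 0, 14, 12, 12)

v_17(24565/4) = 3, so a_0 = ... = a_2 = 0. Factor out: x = 17^3 · u with u = 5/4 a unit in ℤ_17. Expand u iteratively via a_{v+i} = u_i mod 17, u_{i+1} = (u_i − a_{v+i})/17:
  u_0 = 5/4;  a_3 = 14;  u_1 = (u_0 − 14)/17 = -3/4
  u_1 = -3/4;  a_4 = 12;  u_2 = (u_1 − 12)/17 = -3/4
  u_2 = -3/4;  a_5 = 12;  u_3 = (u_2 − 12)/17 = -3/4
Digits: (0, 0, 0, 14, 12, 12).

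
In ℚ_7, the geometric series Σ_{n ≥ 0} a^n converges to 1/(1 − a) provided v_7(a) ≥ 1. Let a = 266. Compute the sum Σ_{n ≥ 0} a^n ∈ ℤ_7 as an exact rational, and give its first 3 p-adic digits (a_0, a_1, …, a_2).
Σ a^n = 1/(1 − a) = -1/265;  first 3 digits = (1, 3, 0)

v_7(a) = 1 ≥ 1, so the series converges in ℤ_7 to 1/(1 − a) = 1/(1 − 266) = -1/265. Expand this rational in ℤ_7: compute digits iteratively via d_i = x_i mod 7, x_{i+1} = (x_i − d_i)/7. The first 3 digits are (1, 3, 0).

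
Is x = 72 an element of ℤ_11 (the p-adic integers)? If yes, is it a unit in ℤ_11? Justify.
x ∈ ℤ_11^× (unit); v_11(x) = 0

ℤ_11 = {x ∈ ℚ_11 : v_11(x) ≥ 0} and ℤ_11^× = {x ∈ ℤ_11 : v_11(x) = 0}. Here v_11(72) = v_11(num) − v_11(den) = 0; compare against these criteria.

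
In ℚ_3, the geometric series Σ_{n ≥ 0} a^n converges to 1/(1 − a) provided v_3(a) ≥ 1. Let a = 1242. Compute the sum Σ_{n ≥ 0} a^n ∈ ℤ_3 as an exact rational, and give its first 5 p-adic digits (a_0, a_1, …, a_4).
Σ a^n = 1/(1 − a) = -1/1241;  first 5 digits = (1, 0, 0, 1, 0)

v_3(a) = 3 ≥ 1, so the series converges in ℤ_3 to 1/(1 − a) = 1/(1 − 1242) = -1/1241. Expand this rational in ℤ_3: compute digits iteratively via d_i = x_i mod 3, x_{i+1} = (x_i − d_i)/3. The first 5 digits are (1, 0, 0, 1, 0).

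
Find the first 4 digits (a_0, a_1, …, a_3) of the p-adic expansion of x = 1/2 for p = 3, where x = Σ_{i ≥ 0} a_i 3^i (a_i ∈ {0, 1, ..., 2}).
(a_0, …, a_3) = (2, 1, 1, 1)

v_3(1/2) = 0 (numerator and denominator both coprime to 3), so x ∈ ℤ_3^×. Compute digits iteratively via a_i = x_i mod 3, x_{i+1} = (x_i − a_i)/3, with x_0 = x:
  x_0 = 1/2;  a_0 = 2;  x_1 = (x_0 − 2)/3 = -1/2
  x_1 = -1/2;  a_1 = 1;  x_2 = (x_1 − 1)/3 = -1/2
  x_2 = -1/2;  a_2 = 1;  x_3 = (x_2 − 1)/3 = -1/2
  x_3 = -1/2;  a_3 = 1;  x_4 = (x_3 − 1)/3 = -1/2
Digits: (2, 1, 1, 1).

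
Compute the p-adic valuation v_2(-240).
v_2(-240) = 4

v_2(n) is the largest exponent k such that 2^k divides n. Factor out: -240 = -2^4 · 15. (Sign doesn't affect v_p.) So v_2(-240) = 4.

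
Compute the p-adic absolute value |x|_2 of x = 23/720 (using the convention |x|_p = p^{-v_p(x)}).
|23/720|_2 = 16

Step 1 — compute v_2(x) by factoring powers of 2 out of the numerator and denominator: v_2(23/720) = -4. Step 2 — apply |x|_p = p^{-v_p(x)} = 2^{4} = 16.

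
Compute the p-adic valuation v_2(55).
v_2(55) = 0

v_2(n) is the largest exponent k such that 2^k divides n. Factor out: 55 = 2^0 · 55. (Sign doesn't affect v_p.) So v_2(55) = 0.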